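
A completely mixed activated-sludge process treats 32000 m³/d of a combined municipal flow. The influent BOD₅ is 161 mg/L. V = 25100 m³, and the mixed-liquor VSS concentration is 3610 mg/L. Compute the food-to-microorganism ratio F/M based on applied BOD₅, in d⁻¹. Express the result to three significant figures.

F/M ≈ 0.0569 d⁻¹

F/M = applied load / biomass = Q·S₀/(V·X) = 32000 × 161 / (25100 × 3610) = 0.05686 d⁻¹.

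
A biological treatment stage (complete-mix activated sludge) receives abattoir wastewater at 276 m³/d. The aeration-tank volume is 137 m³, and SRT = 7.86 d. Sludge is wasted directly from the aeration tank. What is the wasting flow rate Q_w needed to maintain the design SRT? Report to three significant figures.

With mixed-liquor wasting, θ_c = V/Q_w, so Q_w = V/θ_c = 137.0/7.86 = 17.43 m³/d.

Q_w ≈ 17.4 m³/d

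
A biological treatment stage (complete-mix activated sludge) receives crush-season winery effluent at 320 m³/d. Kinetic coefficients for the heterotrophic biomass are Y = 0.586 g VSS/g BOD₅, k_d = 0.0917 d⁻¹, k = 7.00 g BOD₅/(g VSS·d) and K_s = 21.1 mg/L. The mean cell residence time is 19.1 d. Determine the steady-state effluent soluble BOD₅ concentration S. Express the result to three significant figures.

S ≈ 0.768 mg/L

From the Monod/SRT balance for a CMAS, S = K_s·(1+k_d θ_c)/[θ_c·(Y k − k_d) − 1] = 21.1 × (1 + 0.0917 × 19.1) / [19.1 × (0.586 × 7.00 − 0.0917) − 1] = 58.06 / 75.60 = 0.7680 mg/L.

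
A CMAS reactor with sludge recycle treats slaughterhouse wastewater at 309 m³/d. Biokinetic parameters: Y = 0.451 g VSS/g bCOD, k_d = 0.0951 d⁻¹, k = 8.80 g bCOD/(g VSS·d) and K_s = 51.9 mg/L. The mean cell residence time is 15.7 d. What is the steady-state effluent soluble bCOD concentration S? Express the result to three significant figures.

For a completely mixed reactor with recycle the Lawrence–McCarty relation gives S = K_s·(1 + k_d·θ_c) / [θ_c·(Y·k − k_d) − 1] = 51.9 × (1 + 0.0951 × 15.7) / [15.7 × (0.451 × 8.80 − 0.0951) − 1] = 129.4 / 59.82 = 2.163 mg/L.

S ≈ 2.16 mg/L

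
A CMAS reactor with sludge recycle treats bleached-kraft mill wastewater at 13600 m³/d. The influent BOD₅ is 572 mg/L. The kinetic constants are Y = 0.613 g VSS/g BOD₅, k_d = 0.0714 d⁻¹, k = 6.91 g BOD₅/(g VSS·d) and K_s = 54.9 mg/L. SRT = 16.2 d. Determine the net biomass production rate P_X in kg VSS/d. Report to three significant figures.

P_X ≈ 2200 kg VSS/d

From the Monod/SRT balance for a CMAS, S = K_s·(1+k_d θ_c)/[θ_c·(Y k − k_d) − 1] = 54.9 × (1 + 0.0714 × 16.2) / [16.2 × (0.613 × 6.91 − 0.0714) − 1] = 118.4 / 66.46 = 1.781 mg/L.
Y_obs = Y / (1 + k_d θ_c) = 0.613 / (1 + 0.0714 × 16.2) = 0.613 / 2.157 = 0.2842.
Q·(S₀ − S) = 13600 × (572 − 1.78) × 10⁻³ = 7755 kg/d removed.
So the net sludge growth is P_X = 0.2842 × 7755 = 2204 kg VSS/d.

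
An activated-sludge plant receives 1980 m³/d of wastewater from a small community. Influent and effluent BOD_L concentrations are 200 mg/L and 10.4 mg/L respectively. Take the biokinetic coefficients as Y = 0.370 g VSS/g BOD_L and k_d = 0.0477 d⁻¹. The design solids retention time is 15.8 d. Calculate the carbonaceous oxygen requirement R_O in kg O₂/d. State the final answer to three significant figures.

R_O ≈ 263 kg O₂/d

Observed yield with endogenous decay: Y_obs = Y / (1 + k_d·θ_c) = 0.370 / (1 + 0.0477 × 15.8) = 0.370 / 1.754 = 0.2110 g VSS/g BOD_L.
Substrate removed = Q·(S₀ − S) = 1980 m³/d × (200 − 10.4) g/m³ = 3.75×10^5 g/d = 375.4 kg/d.
Biomass synthesised: P_X = Y_obs × 375.4 = 79.21 kg VSS/d.
R_O = Q·ΔS − 1.42 P_X = 375.4 − 112.5 = 262.9 kg O₂/d.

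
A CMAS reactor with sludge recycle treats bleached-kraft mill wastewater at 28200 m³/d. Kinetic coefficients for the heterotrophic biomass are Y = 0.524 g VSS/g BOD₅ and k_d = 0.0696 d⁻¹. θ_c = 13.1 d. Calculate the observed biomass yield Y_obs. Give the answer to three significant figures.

Y_obs ≈ 0.274 g VSS/g BOD₅

Y_obs = Y / (1 + k_d θ_c) = 0.524 / (1 + 0.0696 × 13.1) = 0.524 / 1.912 = 0.2741.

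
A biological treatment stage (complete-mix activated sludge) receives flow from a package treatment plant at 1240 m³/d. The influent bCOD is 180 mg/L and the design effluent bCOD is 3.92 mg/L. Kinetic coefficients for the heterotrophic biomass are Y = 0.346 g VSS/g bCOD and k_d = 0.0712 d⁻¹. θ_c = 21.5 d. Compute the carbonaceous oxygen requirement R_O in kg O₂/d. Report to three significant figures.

R_O ≈ 176 kg O₂/d

Y_obs = Y / (1 + k_d θ_c) = 0.346 / (1 + 0.0712 × 21.5) = 0.346 / 2.531 = 0.1367.
Q·(S₀ − S) = 1240 × (180 − 3.92) × 10⁻³ = 218.3 kg/d removed.
P_X = Y_obs·Q·(S₀ − S) = 0.1367 × 218.3 = 29.85 kg VSS/d.
R_O = Q·ΔS − 1.42 P_X = 218.3 − 42.39 = 176.0 kg O₂/d.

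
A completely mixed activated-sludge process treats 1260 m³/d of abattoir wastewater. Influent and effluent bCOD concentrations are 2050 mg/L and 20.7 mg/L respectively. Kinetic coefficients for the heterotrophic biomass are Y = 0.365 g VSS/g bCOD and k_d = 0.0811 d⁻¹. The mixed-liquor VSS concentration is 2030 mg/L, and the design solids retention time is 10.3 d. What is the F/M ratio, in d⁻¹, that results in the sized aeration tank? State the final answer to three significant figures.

F/M ≈ 0.493 d⁻¹

From the SRT design equation V = Y Q (S₀−S) θ_c / [X (1 + k_d θ_c)] = 0.365 × 1260 × (2050 − 20.7) × 10.3 / [2030 × (1 + 0.0811 × 10.3)] = 9.61×10^6 / 3726 = 2580 m³.
Food-to-microorganism ratio F/M = Q S₀ / (V X) = 1260 × 2050 / (2580 × 2030) = 0.4932 d⁻¹.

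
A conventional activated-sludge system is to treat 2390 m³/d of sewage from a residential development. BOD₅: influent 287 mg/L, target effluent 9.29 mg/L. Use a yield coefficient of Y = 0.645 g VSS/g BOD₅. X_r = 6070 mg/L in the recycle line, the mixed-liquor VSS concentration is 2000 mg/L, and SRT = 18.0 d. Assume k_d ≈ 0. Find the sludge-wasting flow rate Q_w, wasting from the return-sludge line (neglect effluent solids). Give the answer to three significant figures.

Biomass mass balance (decay neglected): V·X = Y·Q·(S₀ − S)·θ_c, so V = 0.645 × 2390 × (287 − 9.29) × 18.0 / 2000 = 3853 m³.
Wasting from the return line (neglecting effluent solids): Q_w = V·X / (θ_c·X_r) = 3853 × 2000 / (18.0 × 6070) = 70.53 m³/d.

Q_w ≈ 70.5 m³/d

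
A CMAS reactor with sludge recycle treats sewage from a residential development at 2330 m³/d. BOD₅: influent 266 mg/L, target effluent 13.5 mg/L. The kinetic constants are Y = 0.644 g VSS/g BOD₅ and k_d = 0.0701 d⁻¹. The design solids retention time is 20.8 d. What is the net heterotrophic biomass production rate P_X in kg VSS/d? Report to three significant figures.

Observed yield with endogenous decay: Y_obs = Y / (1 + k_d·θ_c) = 0.644 / (1 + 0.0701 × 20.8) = 0.644 / 2.458 = 0.2620 g VSS/g BOD₅.
Mass of BOD₅ removed per day: Q(S₀ − S) = 2330 × 252.5 g/m³ = 588.3 kg/d.
Net biomass production P_X = Y_obs × Q·(S₀ − S) = 0.2620 × 588.3 = 154.1 kg VSS/d.

P_X ≈ 154 kg VSS/d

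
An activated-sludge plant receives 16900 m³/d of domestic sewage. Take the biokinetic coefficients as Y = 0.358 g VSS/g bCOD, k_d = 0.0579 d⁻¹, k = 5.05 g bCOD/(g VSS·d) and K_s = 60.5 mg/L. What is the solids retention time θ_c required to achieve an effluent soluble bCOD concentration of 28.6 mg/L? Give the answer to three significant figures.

At the target effluent, Y k S/(K_s+S) = 0.358×5.05×28.6/89.10 = 0.5803 d⁻¹.
Then 1/θ_c = μ − k_d = 0.5803 − 0.0579 = 0.5224 d⁻¹, giving θ_c = 1.914 d.

θ_c ≈ 1.91 d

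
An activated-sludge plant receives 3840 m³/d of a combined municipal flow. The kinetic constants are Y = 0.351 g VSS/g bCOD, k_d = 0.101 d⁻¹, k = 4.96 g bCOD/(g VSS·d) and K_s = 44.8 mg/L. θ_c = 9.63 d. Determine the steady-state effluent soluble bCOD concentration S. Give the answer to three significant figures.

For a completely mixed reactor with recycle the Lawrence–McCarty relation gives S = K_s·(1 + k_d·θ_c) / [θ_c·(Y·k − k_d) − 1] = 44.8 × (1 + 0.101 × 9.63) / [9.63 × (0.351 × 4.96 − 0.101) − 1] = 88.37 / 14.79 = 5.974 mg/L.

S ≈ 5.97 mg/L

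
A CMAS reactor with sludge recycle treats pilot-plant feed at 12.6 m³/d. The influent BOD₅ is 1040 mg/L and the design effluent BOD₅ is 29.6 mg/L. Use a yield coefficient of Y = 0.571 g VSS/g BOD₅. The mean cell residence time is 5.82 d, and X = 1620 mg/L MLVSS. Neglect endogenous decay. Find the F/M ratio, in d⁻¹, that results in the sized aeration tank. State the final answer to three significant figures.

V·X = Y·Q·ΔS·θ_c gives V = 0.571 × 12.6 × (1040 − 29.6) × 5.82 / 1620 = 26.12 m³.
Food-to-microorganism ratio F/M = Q S₀ / (V X) = 12.6 × 1040 / (26.12 × 1620) = 0.3097 d⁻¹.

F/M ≈ 0.310 d⁻¹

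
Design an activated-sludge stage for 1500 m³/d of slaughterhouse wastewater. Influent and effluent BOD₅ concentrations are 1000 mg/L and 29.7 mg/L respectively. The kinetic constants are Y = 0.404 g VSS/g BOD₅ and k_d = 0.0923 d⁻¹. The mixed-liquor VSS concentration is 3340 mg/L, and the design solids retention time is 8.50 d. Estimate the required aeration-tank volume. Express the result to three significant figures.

Rearranging the biomass balance for a CMAS with decay, V = Y·Q·ΔS·θ_c / [X·(1+k_d θ_c)] = 0.404 × 1500 × (1000 − 29.7) × 8.50 / [3340 × (1 + 0.0923 × 8.50)] = 5×10^6 / 5960 = 838.5 m³.

V ≈ 839 m³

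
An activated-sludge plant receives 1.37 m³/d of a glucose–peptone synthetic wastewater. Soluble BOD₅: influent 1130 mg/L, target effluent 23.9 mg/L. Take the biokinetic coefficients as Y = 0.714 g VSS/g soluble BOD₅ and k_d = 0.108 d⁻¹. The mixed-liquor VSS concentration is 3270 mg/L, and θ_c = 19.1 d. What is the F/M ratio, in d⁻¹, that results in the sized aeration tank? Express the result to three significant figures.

F/M ≈ 0.229 d⁻¹

Rearranging the biomass balance for a CMAS with decay, V = Y·Q·ΔS·θ_c / [X·(1+k_d θ_c)] = 0.714 × 1.37 × (1130 − 23.9) × 19.1 / [3270 × (1 + 0.108 × 19.1)] = 2.07×10^4 / 10015 = 2.063 m³.
F/M = Q·S₀ / (V·X) = 1.37 × 1130 / (2.063 × 3270) = 0.2294 g soluble BOD₅·(g VSS·d)⁻¹.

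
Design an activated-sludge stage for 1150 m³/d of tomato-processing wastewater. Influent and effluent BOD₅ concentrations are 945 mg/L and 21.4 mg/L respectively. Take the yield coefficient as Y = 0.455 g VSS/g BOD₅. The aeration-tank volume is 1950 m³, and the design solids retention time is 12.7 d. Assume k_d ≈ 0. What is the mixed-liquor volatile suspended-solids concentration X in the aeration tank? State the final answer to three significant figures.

From V·X = Y·Q·(S₀ − S)·θ_c (decay neglected): X = 0.455 × 1150 × (945 − 21.4) × 12.7 / 1950 = 3147 mg/L.

X ≈ 3150 mg/L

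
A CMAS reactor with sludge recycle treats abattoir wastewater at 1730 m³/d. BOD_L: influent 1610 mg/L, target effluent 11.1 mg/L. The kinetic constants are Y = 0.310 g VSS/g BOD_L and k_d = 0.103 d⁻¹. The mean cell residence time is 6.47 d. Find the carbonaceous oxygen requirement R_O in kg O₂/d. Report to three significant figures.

Observed yield with endogenous decay: Y_obs = Y / (1 + k_d·θ_c) = 0.310 / (1 + 0.103 × 6.47) = 0.310 / 1.666 = 0.1860 g VSS/g BOD_L.
ΔS = 1610 − 11.1 = 1599 mg/L, so the substrate removal rate is 1730 × 1599/1000 = 2766 kg BOD_L/d.
Biomass synthesised: P_X = Y_obs × 2766 = 514.6 kg VSS/d.
R_O = Q·(S₀ − S) − 1.42·P_X = 2766 − 1.42 × 514.6 = 2035 kg O₂/d.

R_O ≈ 2040 kg O₂/d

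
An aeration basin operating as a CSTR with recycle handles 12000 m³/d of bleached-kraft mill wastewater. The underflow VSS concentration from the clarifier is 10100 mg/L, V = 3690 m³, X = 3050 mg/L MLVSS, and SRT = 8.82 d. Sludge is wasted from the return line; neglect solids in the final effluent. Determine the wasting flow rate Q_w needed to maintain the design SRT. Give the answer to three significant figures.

Q_w ≈ 126 m³/d

θ_c = V·X/(Q_w·X_r) when wasting from the recycle, so Q_w = V·X/(θ_c·X_r) = 3690 × 3050 / (8.82 × 10100) = 126.3 m³/d.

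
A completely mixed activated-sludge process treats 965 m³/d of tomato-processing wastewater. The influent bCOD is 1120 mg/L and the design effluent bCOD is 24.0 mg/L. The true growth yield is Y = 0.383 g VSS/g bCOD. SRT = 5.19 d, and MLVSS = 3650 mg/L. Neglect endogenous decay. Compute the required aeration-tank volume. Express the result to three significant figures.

V ≈ 576 m³

With k_d = 0 the design equation reduces to V = Y Q (S₀−S) θ_c / X = 0.383 × 965 × (1120 − 24.0) × 5.19 / 3650 = 576.0 m³.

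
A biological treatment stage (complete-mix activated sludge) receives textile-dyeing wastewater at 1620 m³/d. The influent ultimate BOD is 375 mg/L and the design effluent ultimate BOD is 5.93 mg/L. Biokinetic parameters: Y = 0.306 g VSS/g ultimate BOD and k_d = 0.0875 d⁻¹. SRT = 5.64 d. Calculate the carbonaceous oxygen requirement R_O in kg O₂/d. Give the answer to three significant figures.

Correct the yield for decay: Y_obs = Y/(1 + k_d θ_c) = 0.306 / (1 + 0.0875 × 5.64) = 0.306 / 1.494 = 0.2049.
ΔS = 375 − 5.93 = 369.1 mg/L, so the substrate removal rate is 1620 × 369.1/1000 = 597.9 kg ultimate BOD/d.
Net sludge production P_X = 0.2049 × 597.9 = 122.5 kg VSS/d.
R_O = Q·ΔS − 1.42 P_X = 597.9 − 174.0 = 423.9 kg O₂/d.

R_O ≈ 424 kg O₂/d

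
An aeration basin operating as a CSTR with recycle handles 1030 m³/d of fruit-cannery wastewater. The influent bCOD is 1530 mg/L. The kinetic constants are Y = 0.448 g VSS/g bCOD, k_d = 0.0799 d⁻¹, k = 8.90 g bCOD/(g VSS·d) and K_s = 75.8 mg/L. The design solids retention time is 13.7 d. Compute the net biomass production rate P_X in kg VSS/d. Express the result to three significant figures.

From the Monod/SRT balance for a CMAS, S = K_s·(1+k_d θ_c)/[θ_c·(Y k − k_d) − 1] = 75.8 × (1 + 0.0799 × 13.7) / [13.7 × (0.448 × 8.90 − 0.0799) − 1] = 158.8 / 52.53 = 3.023 mg/L.
Y_obs = Y / (1 + k_d θ_c) = 0.448 / (1 + 0.0799 × 13.7) = 0.448 / 2.095 = 0.2139.
Substrate removed = Q·(S₀ − S) = 1030 m³/d × (1530 − 3.02) g/m³ = 1.57×10^6 g/d = 1573 kg/d.
P_X = Y_obs · Q(S₀ − S) = 0.2139 × 1573 = 336.4 kg VSS/d.

P_X ≈ 336 kg VSS/d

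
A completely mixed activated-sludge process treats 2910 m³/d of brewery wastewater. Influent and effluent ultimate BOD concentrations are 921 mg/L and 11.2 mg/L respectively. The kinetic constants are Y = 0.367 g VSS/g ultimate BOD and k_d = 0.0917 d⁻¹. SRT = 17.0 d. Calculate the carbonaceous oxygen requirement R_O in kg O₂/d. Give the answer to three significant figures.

R_O ≈ 2110 kg O₂/d

Y_obs = Y / (1 + k_d θ_c) = 0.367 / (1 + 0.0917 × 17.0) = 0.367 / 2.559 = 0.1434.
Substrate removed = Q·(S₀ − S) = 2910 m³/d × (921 − 11.2) g/m³ = 2.65×10^6 g/d = 2648 kg/d.
Net sludge production P_X = 0.1434 × 2648 = 379.7 kg VSS/d.
Carbonaceous O₂ demand = substrate oxidised − cell-mass equivalent = 2648 − 1.42 × 379.7 = 2108 kg O₂/d.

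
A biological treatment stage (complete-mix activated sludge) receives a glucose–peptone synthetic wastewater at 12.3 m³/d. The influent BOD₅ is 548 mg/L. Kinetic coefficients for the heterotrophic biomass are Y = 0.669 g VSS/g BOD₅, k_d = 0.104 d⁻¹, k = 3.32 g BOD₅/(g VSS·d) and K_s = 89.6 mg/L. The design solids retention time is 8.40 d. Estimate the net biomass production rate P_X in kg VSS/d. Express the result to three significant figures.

Effluent substrate depends only on kinetics and SRT: S = K_s(1 + k_d θ_c) / [θ_c(Yk − k_d) − 1] = 89.6 × (1 + 0.104 × 8.40) / [8.40 × (0.669 × 3.32 − 0.104) − 1] = 167.9 / 16.78 = 10.00 mg/L.
Y_obs = Y / (1 + k_d θ_c) = 0.669 / (1 + 0.104 × 8.40) = 0.669 / 1.874 = 0.3571.
Substrate removed = Q·(S₀ − S) = 12.3 m³/d × (548 − 10.0) g/m³ = 6.62×10^3 g/d = 6.617 kg/d.
Net biomass production P_X = Y_obs × Q·(S₀ − S) = 0.3571 × 6.617 = 2.363 kg VSS/d.

P_X ≈ 2.36 kg VSS/d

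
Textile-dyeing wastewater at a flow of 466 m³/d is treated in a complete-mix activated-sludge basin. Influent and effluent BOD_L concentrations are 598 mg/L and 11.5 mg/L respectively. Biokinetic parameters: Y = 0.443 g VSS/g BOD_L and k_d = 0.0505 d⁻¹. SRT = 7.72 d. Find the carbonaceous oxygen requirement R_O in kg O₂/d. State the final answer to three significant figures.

The observed yield is Y_obs = Y/(1 + k_d·θ_c) = 0.443 / (1 + 0.0505 × 7.72) = 0.443 / 1.390 = 0.3187 g VSS per g BOD_L removed.
Q·(S₀ − S) = 466 × (598 − 11.5) × 10⁻³ = 273.3 kg/d removed.
Biomass synthesised: P_X = Y_obs × 273.3 = 87.11 kg VSS/d.
R_O = Q·ΔS − 1.42 P_X = 273.3 − 123.7 = 149.6 kg O₂/d.

R_O ≈ 150 kg O₂/d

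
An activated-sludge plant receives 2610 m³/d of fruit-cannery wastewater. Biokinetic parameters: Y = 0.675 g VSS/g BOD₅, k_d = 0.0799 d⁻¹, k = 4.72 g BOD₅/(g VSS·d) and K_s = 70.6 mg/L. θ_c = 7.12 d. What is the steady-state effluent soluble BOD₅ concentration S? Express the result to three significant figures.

For a completely mixed reactor with recycle the Lawrence–McCarty relation gives S = K_s·(1 + k_d·θ_c) / [θ_c·(Y·k − k_d) − 1] = 70.6 × (1 + 0.0799 × 7.12) / [7.12 × (0.675 × 4.72 − 0.0799) − 1] = 110.8 / 21.12 = 5.246 mg/L.

S ≈ 5.25 mg/L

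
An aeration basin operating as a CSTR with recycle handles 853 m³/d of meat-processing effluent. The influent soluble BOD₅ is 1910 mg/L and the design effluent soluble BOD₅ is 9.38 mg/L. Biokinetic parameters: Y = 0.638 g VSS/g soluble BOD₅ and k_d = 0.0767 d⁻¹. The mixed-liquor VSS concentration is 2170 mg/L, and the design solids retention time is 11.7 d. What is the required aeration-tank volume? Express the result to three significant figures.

Steady-state biomass mass balance: V·X·(1 + k_d·θ_c) = Y·Q·(S₀ − S)·θ_c, so V = 0.638 × 853 × (1910 − 9.38) × 11.7 / [2170 × (1 + 0.0767 × 11.7)] = 1.21×10^7 / 4117 = 2939 m³.

V ≈ 2940 m³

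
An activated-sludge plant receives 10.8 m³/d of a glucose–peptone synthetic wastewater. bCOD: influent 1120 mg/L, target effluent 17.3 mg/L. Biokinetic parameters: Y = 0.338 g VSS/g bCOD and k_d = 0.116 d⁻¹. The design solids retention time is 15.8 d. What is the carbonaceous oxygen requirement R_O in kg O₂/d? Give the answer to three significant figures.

R_O ≈ 9.89 kg O₂/d

Observed yield with endogenous decay: Y_obs = Y / (1 + k_d·θ_c) = 0.338 / (1 + 0.116 × 15.8) = 0.338 / 2.833 = 0.1193 g VSS/g bCOD.
Mass of bCOD removed per day: Q(S₀ − S) = 10.8 × 1103 g/m³ = 11.91 kg/d.
Biomass synthesised: P_X = Y_obs × 11.91 = 1.421 kg VSS/d.
Carbonaceous O₂ demand = substrate oxidised − cell-mass equivalent = 11.91 − 1.42 × 1.421 = 9.891 kg O₂/d.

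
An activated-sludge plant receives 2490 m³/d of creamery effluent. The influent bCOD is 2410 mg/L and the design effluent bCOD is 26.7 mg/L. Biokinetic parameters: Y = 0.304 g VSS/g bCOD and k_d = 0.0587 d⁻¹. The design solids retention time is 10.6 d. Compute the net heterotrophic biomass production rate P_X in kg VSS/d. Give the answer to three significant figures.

The observed yield is Y_obs = Y/(1 + k_d·θ_c) = 0.304 / (1 + 0.0587 × 10.6) = 0.304 / 1.622 = 0.1874 g VSS per g bCOD removed.
Q·(S₀ − S) = 2490 × (2410 − 26.7) × 10⁻³ = 5934 kg/d removed.
P_X = Y_obs · Q(S₀ − S) = 0.1874 × 5934 = 1112 kg VSS/d.

P_X ≈ 1110 kg VSS/d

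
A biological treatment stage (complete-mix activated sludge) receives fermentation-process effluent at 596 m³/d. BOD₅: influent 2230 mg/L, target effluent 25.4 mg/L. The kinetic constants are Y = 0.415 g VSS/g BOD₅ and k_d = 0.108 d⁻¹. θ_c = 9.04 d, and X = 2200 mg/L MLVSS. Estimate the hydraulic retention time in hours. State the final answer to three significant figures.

τ ≈ 45.7 h

Rearranging the biomass balance for a CMAS with decay, V = Y·Q·ΔS·θ_c / [X·(1+k_d θ_c)] = 0.415 × 596 × (2230 − 25.4) × 9.04 / [2200 × (1 + 0.108 × 9.04)] = 4.93×10^6 / 4348 = 1134 m³.
τ = V/Q = 1134/596 = 1.902 d, or 45.65 h.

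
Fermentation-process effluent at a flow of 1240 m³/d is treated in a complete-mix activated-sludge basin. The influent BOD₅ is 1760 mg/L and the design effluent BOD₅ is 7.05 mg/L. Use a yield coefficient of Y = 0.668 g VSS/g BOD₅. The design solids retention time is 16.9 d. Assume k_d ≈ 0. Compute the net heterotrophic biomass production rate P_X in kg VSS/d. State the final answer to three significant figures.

P_X ≈ 1450 kg VSS/d

Since k_d ≈ 0, Y_obs = Y = 0.668 g VSS/g BOD₅.
Mass of BOD₅ removed per day: Q(S₀ − S) = 1240 × 1753 g/m³ = 2174 kg/d.
So the net sludge growth is P_X = 0.6680 × 2174 = 1452 kg VSS/d.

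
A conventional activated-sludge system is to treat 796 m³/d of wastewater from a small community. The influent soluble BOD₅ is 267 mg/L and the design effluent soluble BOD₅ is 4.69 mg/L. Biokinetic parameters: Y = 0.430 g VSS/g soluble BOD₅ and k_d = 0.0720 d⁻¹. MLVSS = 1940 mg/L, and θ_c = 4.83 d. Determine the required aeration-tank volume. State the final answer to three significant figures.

V ≈ 166 m³

Steady-state biomass mass balance: V·X·(1 + k_d·θ_c) = Y·Q·(S₀ − S)·θ_c, so V = 0.430 × 796 × (267 − 4.69) × 4.83 / [1940 × (1 + 0.0720 × 4.83)] = 4.34×10^5 / 2615 = 165.9 m³.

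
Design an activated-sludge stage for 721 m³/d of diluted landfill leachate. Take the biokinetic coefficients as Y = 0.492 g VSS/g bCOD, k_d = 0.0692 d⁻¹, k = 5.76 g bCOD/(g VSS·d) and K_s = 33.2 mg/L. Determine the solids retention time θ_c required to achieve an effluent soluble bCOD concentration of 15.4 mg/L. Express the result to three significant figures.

θ_c ≈ 1.21 d

At the target effluent, Y k S/(K_s+S) = 0.492×5.76×15.4/48.60 = 0.8980 d⁻¹.
θ_c = 1/(μ − k_d) = 1/(0.8980 − 0.0692) = 1/0.8288 = 1.207 d.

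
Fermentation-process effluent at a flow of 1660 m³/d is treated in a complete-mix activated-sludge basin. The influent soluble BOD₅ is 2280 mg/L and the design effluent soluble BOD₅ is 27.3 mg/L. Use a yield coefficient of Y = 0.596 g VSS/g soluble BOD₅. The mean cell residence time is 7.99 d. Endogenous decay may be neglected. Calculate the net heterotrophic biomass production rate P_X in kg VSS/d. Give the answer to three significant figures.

Since k_d ≈ 0, Y_obs = Y = 0.596 g VSS/g soluble BOD₅.
Substrate removed = Q·(S₀ − S) = 1660 m³/d × (2280 − 27.3) g/m³ = 3.74×10^6 g/d = 3739 kg/d.
So the net sludge growth is P_X = 0.5960 × 3739 = 2229 kg VSS/d.

P_X ≈ 2230 kg VSS/d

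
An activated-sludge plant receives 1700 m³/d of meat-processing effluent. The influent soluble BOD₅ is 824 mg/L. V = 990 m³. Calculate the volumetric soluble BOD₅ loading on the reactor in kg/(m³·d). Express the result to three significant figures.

L_v ≈ 1.41 kg soluble BOD₅/(m³·d)

Volumetric loading L_v = Q·S₀ / V = 1700 × 824 g/m³ / 990.0 m³ = 1415 g/(m³·d) = 1.415 kg soluble BOD₅/(m³·d).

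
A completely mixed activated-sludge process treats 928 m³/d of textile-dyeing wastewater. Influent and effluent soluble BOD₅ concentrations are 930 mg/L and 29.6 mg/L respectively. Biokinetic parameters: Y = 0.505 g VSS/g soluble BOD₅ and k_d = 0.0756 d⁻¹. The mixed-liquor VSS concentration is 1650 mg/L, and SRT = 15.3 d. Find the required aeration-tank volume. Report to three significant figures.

V ≈ 1810 m³

From the SRT design equation V = Y Q (S₀−S) θ_c / [X (1 + k_d θ_c)] = 0.505 × 928 × (930 − 29.6) × 15.3 / [1650 × (1 + 0.0756 × 15.3)] = 6.46×10^6 / 3559 = 1814 m³.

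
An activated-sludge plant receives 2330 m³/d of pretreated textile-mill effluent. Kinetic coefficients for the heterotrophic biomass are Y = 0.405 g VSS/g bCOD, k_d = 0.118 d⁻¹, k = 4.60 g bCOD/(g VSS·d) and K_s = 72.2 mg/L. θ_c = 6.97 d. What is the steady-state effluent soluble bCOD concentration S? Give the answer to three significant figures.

From the Monod/SRT balance for a CMAS, S = K_s·(1+k_d θ_c)/[θ_c·(Y k − k_d) − 1] = 72.2 × (1 + 0.118 × 6.97) / [6.97 × (0.405 × 4.60 − 0.118) − 1] = 131.6 / 11.16 = 11.79 mg/L.

S ≈ 11.8 mg/L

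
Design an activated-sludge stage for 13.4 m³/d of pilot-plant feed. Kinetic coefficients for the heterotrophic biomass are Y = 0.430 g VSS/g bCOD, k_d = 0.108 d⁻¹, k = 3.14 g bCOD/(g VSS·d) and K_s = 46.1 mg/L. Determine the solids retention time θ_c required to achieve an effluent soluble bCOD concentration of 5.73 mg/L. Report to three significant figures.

θ_c ≈ 24.2 d

Specific growth rate at S = 5.73 mg/L: μ = YkS/(K_s+S) = 0.430·3.14·5.73/(46.1+5.73) = 0.1493 d⁻¹.
θ_c = 1/(μ − k_d) = 1/(0.1493 − 0.108) = 1/0.04127 = 24.23 d.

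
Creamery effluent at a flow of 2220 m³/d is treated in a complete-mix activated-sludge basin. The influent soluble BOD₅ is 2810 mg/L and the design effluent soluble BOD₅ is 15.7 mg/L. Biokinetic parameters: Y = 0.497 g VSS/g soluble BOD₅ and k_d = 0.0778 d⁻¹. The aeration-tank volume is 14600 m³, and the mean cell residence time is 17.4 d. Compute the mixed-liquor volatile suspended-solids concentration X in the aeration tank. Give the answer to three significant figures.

X ≈ 1560 mg/L

Solving the biomass balance for X: X = Y Q (S₀−S) θ_c / [V (1+k_d θ_c)] = 0.497 × 2220 × (2810 − 15.7) × 17.4 / [14600 × (1 + 0.0778 × 17.4)] = 1561 mg/L.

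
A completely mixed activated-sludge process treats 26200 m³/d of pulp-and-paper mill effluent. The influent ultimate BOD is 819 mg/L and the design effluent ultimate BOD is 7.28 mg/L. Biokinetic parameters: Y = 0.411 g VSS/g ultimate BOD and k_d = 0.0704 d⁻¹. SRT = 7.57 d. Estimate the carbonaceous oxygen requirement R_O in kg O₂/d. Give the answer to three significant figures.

Y_obs = Y / (1 + k_d θ_c) = 0.411 / (1 + 0.0704 × 7.57) = 0.411 / 1.533 = 0.2681.
Mass of ultimate BOD removed per day: Q(S₀ − S) = 26200 × 811.7 g/m³ = 21267 kg/d.
Net sludge production P_X = 0.2681 × 21267 = 5702 kg VSS/d.
R_O = Q·ΔS − 1.42 P_X = 21267 − 8097 = 13170 kg O₂/d.

R_O ≈ 13200 kg O₂/d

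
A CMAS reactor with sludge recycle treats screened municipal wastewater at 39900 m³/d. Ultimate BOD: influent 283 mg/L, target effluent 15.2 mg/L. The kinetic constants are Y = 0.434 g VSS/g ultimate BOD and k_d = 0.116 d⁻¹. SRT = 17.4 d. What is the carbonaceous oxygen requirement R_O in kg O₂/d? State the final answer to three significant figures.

R_O ≈ 8500 kg O₂/d

Observed yield with endogenous decay: Y_obs = Y / (1 + k_d·θ_c) = 0.434 / (1 + 0.116 × 17.4) = 0.434 / 3.018 = 0.1438 g VSS/g ultimate BOD.
ΔS = 283 − 15.2 = 267.8 mg/L, so the substrate removal rate is 39900 × 267.8/1000 = 10685 kg ultimate BOD/d.
Biomass synthesised: P_X = Y_obs × 10685 = 1536 kg VSS/d.
Carbonaceous O₂ demand = substrate oxidised − cell-mass equivalent = 10685 − 1.42 × 1536 = 8504 kg O₂/d.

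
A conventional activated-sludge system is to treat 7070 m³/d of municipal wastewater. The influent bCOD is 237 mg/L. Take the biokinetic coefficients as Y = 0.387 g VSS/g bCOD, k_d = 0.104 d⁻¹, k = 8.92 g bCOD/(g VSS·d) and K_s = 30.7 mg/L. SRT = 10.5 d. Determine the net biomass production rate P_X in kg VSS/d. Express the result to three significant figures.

Effluent substrate depends only on kinetics and SRT: S = K_s(1 + k_d θ_c) / [θ_c(Yk − k_d) − 1] = 30.7 × (1 + 0.104 × 10.5) / [10.5 × (0.387 × 8.92 − 0.104) − 1] = 64.22 / 34.15 = 1.880 mg/L.
The observed yield is Y_obs = Y/(1 + k_d·θ_c) = 0.387 / (1 + 0.104 × 10.5) = 0.387 / 2.092 = 0.1850 g VSS per g bCOD removed.
Q·(S₀ − S) = 7070 × (237 − 1.88) × 10⁻³ = 1662 kg/d removed.
So the net sludge growth is P_X = 0.1850 × 1662 = 307.5 kg VSS/d.

P_X ≈ 308 kg VSS/d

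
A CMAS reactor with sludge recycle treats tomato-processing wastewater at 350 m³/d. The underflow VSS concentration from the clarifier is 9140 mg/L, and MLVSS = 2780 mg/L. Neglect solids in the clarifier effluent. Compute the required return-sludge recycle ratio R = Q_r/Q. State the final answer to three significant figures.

R = Q_r/Q = X/(X_r − X) = 2780 / (9140 − 2780) = 0.4371.

R ≈ 0.437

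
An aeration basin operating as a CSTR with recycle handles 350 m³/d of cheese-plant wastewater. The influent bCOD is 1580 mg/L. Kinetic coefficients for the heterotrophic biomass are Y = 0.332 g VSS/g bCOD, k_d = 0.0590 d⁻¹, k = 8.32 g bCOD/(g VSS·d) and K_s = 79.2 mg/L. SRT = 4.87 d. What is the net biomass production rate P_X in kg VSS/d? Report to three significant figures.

From the Monod/SRT balance for a CMAS, S = K_s·(1+k_d θ_c)/[θ_c·(Y k − k_d) − 1] = 79.2 × (1 + 0.0590 × 4.87) / [4.87 × (0.332 × 8.32 − 0.0590) − 1] = 102.0 / 12.16 = 8.381 mg/L.
Correct the yield for decay: Y_obs = Y/(1 + k_d θ_c) = 0.332 / (1 + 0.0590 × 4.87) = 0.332 / 1.287 = 0.2579.
Q·(S₀ − S) = 350 × (1580 − 8.38) × 10⁻³ = 550.1 kg/d removed.
So the net sludge growth is P_X = 0.2579 × 550.1 = 141.9 kg VSS/d.

P_X ≈ 142 kg VSS/d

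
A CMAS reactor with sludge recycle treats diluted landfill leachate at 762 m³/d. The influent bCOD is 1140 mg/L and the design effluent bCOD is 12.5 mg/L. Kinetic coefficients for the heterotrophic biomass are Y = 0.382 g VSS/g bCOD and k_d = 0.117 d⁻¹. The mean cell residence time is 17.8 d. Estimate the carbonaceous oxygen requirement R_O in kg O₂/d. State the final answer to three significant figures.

Correct the yield for decay: Y_obs = Y/(1 + k_d θ_c) = 0.382 / (1 + 0.117 × 17.8) = 0.382 / 3.083 = 0.1239.
ΔS = 1140 − 12.5 = 1128 mg/L, so the substrate removal rate is 762 × 1128/1000 = 859.2 kg bCOD/d.
P_X = Y_obs·Q·(S₀ − S) = 0.1239 × 859.2 = 106.5 kg VSS/d.
R_O = Q·ΔS − 1.42 P_X = 859.2 − 151.2 = 708.0 kg O₂/d.

R_O ≈ 708 kg O₂/d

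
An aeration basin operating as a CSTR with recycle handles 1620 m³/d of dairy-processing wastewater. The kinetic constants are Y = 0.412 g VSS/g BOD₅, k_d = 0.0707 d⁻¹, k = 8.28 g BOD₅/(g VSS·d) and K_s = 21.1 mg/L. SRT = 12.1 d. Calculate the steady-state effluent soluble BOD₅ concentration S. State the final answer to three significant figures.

S ≈ 0.993 mg/L

Effluent substrate depends only on kinetics and SRT: S = K_s(1 + k_d θ_c) / [θ_c(Yk − k_d) − 1] = 21.1 × (1 + 0.0707 × 12.1) / [12.1 × (0.412 × 8.28 − 0.0707) − 1] = 39.15 / 39.42 = 0.9931 mg/L.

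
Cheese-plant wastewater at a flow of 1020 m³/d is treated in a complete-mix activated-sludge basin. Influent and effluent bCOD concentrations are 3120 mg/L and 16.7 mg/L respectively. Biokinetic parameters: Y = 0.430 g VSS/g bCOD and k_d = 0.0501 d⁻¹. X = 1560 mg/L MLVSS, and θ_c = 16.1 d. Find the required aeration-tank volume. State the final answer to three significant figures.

Rearranging the biomass balance for a CMAS with decay, V = Y·Q·ΔS·θ_c / [X·(1+k_d θ_c)] = 0.430 × 1020 × (3120 − 16.7) × 16.1 / [1560 × (1 + 0.0501 × 16.1)] = 2.19×10^7 / 2818 = 7776 m³.

V ≈ 7780 m³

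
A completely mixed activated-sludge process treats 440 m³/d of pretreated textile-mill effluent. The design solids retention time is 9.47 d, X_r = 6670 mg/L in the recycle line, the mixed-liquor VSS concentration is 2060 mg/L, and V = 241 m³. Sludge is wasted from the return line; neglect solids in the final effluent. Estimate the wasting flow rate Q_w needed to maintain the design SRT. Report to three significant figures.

Q_w ≈ 7.86 m³/d

Q_w = (V·X)/(θ_c X_r) = 241.0 × 2060 / (9.47 × 6670) = 7.860 m³/d.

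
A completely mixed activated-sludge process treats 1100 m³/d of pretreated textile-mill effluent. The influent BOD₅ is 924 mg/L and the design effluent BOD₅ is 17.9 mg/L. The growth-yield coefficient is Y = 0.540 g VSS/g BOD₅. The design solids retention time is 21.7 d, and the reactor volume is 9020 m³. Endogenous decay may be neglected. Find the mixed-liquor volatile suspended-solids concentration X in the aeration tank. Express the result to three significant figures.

From V·X = Y·Q·(S₀ − S)·θ_c (decay neglected): X = 0.540 × 1100 × (924 − 17.9) × 21.7 / 9020 = 1295 mg/L.

X ≈ 1290 mg/L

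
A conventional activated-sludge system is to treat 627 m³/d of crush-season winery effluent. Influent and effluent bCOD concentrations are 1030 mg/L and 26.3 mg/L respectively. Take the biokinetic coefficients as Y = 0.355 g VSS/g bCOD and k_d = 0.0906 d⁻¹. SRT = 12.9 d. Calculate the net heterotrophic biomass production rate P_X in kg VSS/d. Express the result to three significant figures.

P_X ≈ 103 kg VSS/d

Observed yield with endogenous decay: Y_obs = Y / (1 + k_d·θ_c) = 0.355 / (1 + 0.0906 × 12.9) = 0.355 / 2.169 = 0.1637 g VSS/g bCOD.
ΔS = 1030 − 26.3 = 1004 mg/L, so the substrate removal rate is 627 × 1004/1000 = 629.3 kg bCOD/d.
Net biomass production P_X = Y_obs × Q·(S₀ − S) = 0.1637 × 629.3 = 103.0 kg VSS/d.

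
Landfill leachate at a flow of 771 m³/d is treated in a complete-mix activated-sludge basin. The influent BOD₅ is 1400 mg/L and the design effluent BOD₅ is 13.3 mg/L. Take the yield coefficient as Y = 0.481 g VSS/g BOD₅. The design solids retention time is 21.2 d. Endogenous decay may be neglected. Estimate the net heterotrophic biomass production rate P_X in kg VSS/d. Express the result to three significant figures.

P_X ≈ 514 kg VSS/d

Since k_d ≈ 0, Y_obs = Y = 0.481 g VSS/g BOD₅.
ΔS = 1400 − 13.3 = 1387 mg/L, so the substrate removal rate is 771 × 1387/1000 = 1069 kg BOD₅/d.
Net biomass production P_X = Y_obs × Q·(S₀ − S) = 0.4810 × 1069 = 514.3 kg VSS/d.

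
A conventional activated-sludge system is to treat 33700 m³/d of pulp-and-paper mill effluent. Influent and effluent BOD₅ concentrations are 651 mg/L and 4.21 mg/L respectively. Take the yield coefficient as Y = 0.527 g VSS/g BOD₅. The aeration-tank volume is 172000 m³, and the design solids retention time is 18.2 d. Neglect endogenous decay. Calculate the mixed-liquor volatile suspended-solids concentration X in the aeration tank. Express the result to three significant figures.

X ≈ 1220 mg/L

Without decay, X = Y Q (S₀−S) θ_c / V = 0.527 × 33700 × (651 − 4.21) × 18.2 / 172000 = 1215 mg/L.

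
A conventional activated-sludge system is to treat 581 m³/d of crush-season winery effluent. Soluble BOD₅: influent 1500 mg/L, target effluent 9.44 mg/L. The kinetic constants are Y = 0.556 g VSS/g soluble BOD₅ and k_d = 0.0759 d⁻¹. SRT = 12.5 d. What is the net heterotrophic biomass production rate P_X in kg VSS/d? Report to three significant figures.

P_X ≈ 247 kg VSS/d

Y_obs = Y / (1 + k_d θ_c) = 0.556 / (1 + 0.0759 × 12.5) = 0.556 / 1.949 = 0.2853.
ΔS = 1500 − 9.44 = 1491 mg/L, so the substrate removal rate is 581 × 1491/1000 = 866.0 kg soluble BOD₅/d.
Net biomass production P_X = Y_obs × Q·(S₀ − S) = 0.2853 × 866.0 = 247.1 kg VSS/d.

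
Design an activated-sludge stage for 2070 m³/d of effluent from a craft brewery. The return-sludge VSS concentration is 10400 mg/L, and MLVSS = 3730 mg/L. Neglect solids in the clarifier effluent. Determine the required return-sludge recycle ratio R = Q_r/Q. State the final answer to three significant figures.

R ≈ 0.559

Solids balance on the clarifier gives (1+R)X = R·X_r, so R = X/(X_r − X) = 3730 / (10400 − 3730) = 0.5592.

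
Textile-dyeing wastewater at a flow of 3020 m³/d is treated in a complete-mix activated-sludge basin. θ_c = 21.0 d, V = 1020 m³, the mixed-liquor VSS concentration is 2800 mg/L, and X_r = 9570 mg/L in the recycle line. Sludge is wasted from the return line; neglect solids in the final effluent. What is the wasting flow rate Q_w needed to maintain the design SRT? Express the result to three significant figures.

Q_w = (V·X)/(θ_c X_r) = 1020 × 2800 / (21.0 × 9570) = 14.21 m³/d.

Q_w ≈ 14.2 m³/d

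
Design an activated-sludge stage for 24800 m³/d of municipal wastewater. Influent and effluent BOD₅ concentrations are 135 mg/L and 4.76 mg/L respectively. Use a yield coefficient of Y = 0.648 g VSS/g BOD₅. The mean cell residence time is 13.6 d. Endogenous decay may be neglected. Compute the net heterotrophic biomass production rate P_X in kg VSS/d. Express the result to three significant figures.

P_X ≈ 2090 kg VSS/d

With endogenous decay neglected, the observed yield equals the true yield: Y_obs = Y = 0.648 g VSS/g BOD₅.
ΔS = 135 − 4.76 = 130.2 mg/L, so the substrate removal rate is 24800 × 130.2/1000 = 3230 kg BOD₅/d.
So the net sludge growth is P_X = 0.6480 × 3230 = 2093 kg VSS/d.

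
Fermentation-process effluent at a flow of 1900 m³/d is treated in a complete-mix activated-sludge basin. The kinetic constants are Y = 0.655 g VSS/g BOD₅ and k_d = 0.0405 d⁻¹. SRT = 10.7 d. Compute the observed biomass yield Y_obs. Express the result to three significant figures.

Y_obs ≈ 0.457 g VSS/g BOD₅

Correct the yield for decay: Y_obs = Y/(1 + k_d θ_c) = 0.655 / (1 + 0.0405 × 10.7) = 0.655 / 1.433 = 0.4570.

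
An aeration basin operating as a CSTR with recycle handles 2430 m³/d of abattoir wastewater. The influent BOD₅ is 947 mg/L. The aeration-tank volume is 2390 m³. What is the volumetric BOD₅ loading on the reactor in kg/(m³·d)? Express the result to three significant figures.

L_v ≈ 0.963 kg BOD₅/(m³·d)

Volumetric loading L_v = Q·S₀ / V = 2430 × 947 g/m³ / 2390 m³ = 962.8 g/(m³·d) = 0.9628 kg BOD₅/(m³·d).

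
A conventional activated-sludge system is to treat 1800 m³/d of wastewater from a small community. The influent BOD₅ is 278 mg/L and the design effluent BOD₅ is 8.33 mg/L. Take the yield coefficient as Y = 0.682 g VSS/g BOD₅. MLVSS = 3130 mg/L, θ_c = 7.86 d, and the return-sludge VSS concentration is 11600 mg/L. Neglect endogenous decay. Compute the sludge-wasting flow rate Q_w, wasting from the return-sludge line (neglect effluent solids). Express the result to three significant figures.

With k_d = 0 the design equation reduces to V = Y Q (S₀−S) θ_c / X = 0.682 × 1800 × (278 − 8.33) × 7.86 / 3130 = 831.3 m³.
θ_c = V·X/(Q_w·X_r) when wasting from the recycle, so Q_w = V·X/(θ_c·X_r) = 831.3 × 3130 / (7.86 × 11600) = 28.54 m³/d.

Q_w ≈ 28.5 m³/d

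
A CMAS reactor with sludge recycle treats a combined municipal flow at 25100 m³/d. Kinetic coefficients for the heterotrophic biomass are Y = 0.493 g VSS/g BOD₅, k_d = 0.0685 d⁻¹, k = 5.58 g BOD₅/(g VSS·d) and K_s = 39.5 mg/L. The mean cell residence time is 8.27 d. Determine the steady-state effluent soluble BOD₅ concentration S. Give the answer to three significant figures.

S ≈ 2.92 mg/L

For a completely mixed reactor with recycle the Lawrence–McCarty relation gives S = K_s·(1 + k_d·θ_c) / [θ_c·(Y·k − k_d) − 1] = 39.5 × (1 + 0.0685 × 8.27) / [8.27 × (0.493 × 5.58 − 0.0685) − 1] = 61.88 / 21.18 = 2.921 mg/L.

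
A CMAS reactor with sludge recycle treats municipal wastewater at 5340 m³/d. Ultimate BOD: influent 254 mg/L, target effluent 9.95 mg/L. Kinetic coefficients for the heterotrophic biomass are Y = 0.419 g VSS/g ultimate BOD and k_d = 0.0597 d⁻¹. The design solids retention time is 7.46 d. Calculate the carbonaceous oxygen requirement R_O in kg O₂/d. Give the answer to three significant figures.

Observed yield with endogenous decay: Y_obs = Y / (1 + k_d·θ_c) = 0.419 / (1 + 0.0597 × 7.46) = 0.419 / 1.445 = 0.2899 g VSS/g ultimate BOD.
ΔS = 254 − 9.95 = 244.1 mg/L, so the substrate removal rate is 5340 × 244.1/1000 = 1303 kg ultimate BOD/d.
Biomass synthesised: P_X = Y_obs × 1303 = 377.8 kg VSS/d.
Carbonaceous O₂ demand = substrate oxidised − cell-mass equivalent = 1303 − 1.42 × 377.8 = 766.8 kg O₂/d.

R_O ≈ 767 kg O₂/d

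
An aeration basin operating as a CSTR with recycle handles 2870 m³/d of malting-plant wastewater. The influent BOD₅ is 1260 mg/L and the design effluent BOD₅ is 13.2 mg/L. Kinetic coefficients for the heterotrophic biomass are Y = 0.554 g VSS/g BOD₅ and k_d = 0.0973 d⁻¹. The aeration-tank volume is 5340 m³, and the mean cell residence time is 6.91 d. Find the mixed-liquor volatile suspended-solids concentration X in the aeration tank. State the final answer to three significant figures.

X ≈ 1530 mg/L

X = Y·Q·ΔS·θ_c / [V·(1 + k_d θ_c)] = 0.554 × 2870 × (1260 − 13.2) × 6.91 / [5340 × (1 + 0.0973 × 6.91)] = 1534 mg/L.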